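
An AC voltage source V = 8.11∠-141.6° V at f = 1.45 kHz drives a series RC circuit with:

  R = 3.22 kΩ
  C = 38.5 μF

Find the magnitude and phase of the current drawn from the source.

Step 1 — Angular frequency: ω = 2π·f = 2π·1450 = 9111 rad/s.
Step 2 — Component impedances:
  R: Z = R = 3220 Ω
  C: Z = 1/(jωC) = -j/(ω·C) = 0 - j2.851 Ω
Step 3 — Series combination: Z_total = R + C = 3220 - j2.851 Ω = 3220∠-0.1° Ω.
Step 4 — Source phasor: V = 8.11∠-141.6° V = -6.356 - j5.038 V.
Step 5 — Ohm's law: I = V / Z_total = (-6.356 - j5.038) / (3220 - j2.851) = -0.001972 - j0.001566 A.
Step 6 — Convert to polar: |I| = 0.002519 A, ∠I = -141.5°.

I = 0.002519∠-141.5° A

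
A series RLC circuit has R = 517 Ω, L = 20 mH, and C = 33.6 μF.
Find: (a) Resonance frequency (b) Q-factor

Step 1 — Resonance condition Im(Z)=0 gives ω₀ = 1/√(LC).
Step 2 — ω₀ = 1/√(0.02·3.36e-05) = 1220 rad/s.
Step 3 — f₀ = ω₀/(2π) = 194.1 Hz.
Step 4 — Series Q: Q = ω₀L/R = 1220·0.02/517 = 0.04719.

(a) f₀ = 194.1 Hz  (b) Q = 0.04719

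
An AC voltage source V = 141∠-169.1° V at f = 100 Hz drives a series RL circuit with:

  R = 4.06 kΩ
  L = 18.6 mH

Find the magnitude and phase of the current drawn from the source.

Step 1 — Angular frequency: ω = 2π·f = 2π·100 = 628.3 rad/s.
Step 2 — Component impedances:
  R: Z = R = 4060 Ω
  L: Z = jωL = j·628.3·0.0186 = 0 + j11.69 Ω
Step 3 — Series combination: Z_total = R + L = 4060 + j11.69 Ω = 4060∠0.2° Ω.
Step 4 — Source phasor: V = 141∠-169.1° V = -138.5 - j26.66 V.
Step 5 — Ohm's law: I = V / Z_total = (-138.5 - j26.66) / (4060 + j11.69) = -0.03412 - j0.006469 A.
Step 6 — Convert to polar: |I| = 0.03473 A, ∠I = -169.3°.

I = 0.03473∠-169.3° A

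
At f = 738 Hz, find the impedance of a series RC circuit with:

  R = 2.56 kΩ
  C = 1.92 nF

Step 1 — Angular frequency: ω = 2π·f = 2π·738 = 4637 rad/s.
Step 2 — Component impedances:
  R: Z = R = 2560 Ω
  C: Z = 1/(jωC) = -j/(ω·C) = 0 - j1.123e+05 Ω
Step 3 — Series combination: Z_total = R + C = 2560 - j1.123e+05 Ω = 1.124e+05∠-88.7° Ω.

Z = 2560 - j1.123e+05 Ω = 1.124e+05∠-88.7° Ω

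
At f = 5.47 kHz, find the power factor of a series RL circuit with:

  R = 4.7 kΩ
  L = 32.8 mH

Step 1 — Angular frequency: ω = 2π·f = 2π·5470 = 3.437e+04 rad/s.
Step 2 — Component impedances:
  R: Z = R = 4700 Ω
  L: Z = jωL = j·3.437e+04·0.0328 = 0 + j1127 Ω
Step 3 — Series combination: Z_total = R + L = 4700 + j1127 Ω = 4833∠13.5° Ω.
Step 4 — Power factor: PF = cos(φ) = Re(Z)/|Z| = 4700/4833.3 = 0.9724.
Step 5 — Type: Im(Z) = 1127 ⇒ lagging (phase φ = 13.5°).

PF = 0.9724 (lagging, φ = 13.5°)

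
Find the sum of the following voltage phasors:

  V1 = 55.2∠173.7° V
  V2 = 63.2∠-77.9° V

Step 1 — Convert each phasor to rectangular form:
  V1 = 55.2·(cos(173.7°) + j·sin(173.7°)) = -54.87 + j6.057 V
  V2 = 63.2·(cos(-77.9°) + j·sin(-77.9°)) = 13.25 - j61.8 V
Step 2 — Sum components: V_total = -41.62 - j55.74 V.
Step 3 — Convert to polar: |V_total| = 69.56 V, ∠V_total = -126.7°.

V_total = 69.56∠-126.7° V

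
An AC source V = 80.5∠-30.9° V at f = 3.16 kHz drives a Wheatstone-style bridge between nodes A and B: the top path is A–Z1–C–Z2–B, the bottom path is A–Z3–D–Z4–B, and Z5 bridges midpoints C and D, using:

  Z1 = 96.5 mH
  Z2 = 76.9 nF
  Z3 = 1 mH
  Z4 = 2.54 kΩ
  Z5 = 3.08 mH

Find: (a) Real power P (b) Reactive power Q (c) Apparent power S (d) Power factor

Step 1 — Angular frequency: ω = 2π·f = 2π·3160 = 1.985e+04 rad/s.
Step 2 — Component impedances:
  Z1: Z = jωL = j·1.985e+04·0.0965 = 0 + j1916 Ω
  Z2: Z = 1/(jωC) = -j/(ω·C) = 0 - j654.9 Ω
  Z3: Z = jωL = j·1.985e+04·0.001 = 0 + j19.85 Ω
  Z4: Z = R = 2540 Ω
  Z5: Z = jωL = j·1.985e+04·0.00308 = 0 + j61.15 Ω
Step 3 — Bridge requires nodal analysis (the Z5 bridge couples midpoints C and D, so the two paths cannot be reduced to a simple series/parallel combination). Setting node B to ground and injecting 1 A at node A, the 3-node admittance system at A, C, D solves to V_A = Z_AB = 132.7 - j546.1 Ω = 562∠-76.3° Ω.
Step 4 — Source phasor: V = 80.5∠-30.9° V = 69.07 - j41.34 V.
Step 5 — Current: I = V / Z = 0.1005 + j0.1021 A = 0.1432∠45.4° A.
Step 6 — Complex power: S = V·I* = 2.722 - j11.2 VA.
Step 7 — Real power: P = Re(S) = 2.722 W.
Step 8 — Reactive power: Q = Im(S) = -11.2 VAR.
Step 9 — Apparent power: |S| = 11.53 VA.
Step 10 — Power factor: PF = P/|S| = 0.2361 (leading).

(a) P = 2.722 W  (b) Q = -11.2 VAR  (c) S = 11.53 VA  (d) PF = 0.2361 (leading)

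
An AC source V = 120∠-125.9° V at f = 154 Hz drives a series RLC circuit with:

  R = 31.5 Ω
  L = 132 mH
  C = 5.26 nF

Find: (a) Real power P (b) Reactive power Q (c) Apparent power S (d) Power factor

Step 1 — Angular frequency: ω = 2π·f = 2π·154 = 967.6 rad/s.
Step 2 — Component impedances:
  R: Z = R = 31.5 Ω
  L: Z = jωL = j·967.6·0.132 = 0 + j127.7 Ω
  C: Z = 1/(jωC) = -j/(ω·C) = 0 - j1.965e+05 Ω
Step 3 — Series combination: Z_total = R + L + C = 31.5 - j1.964e+05 Ω = 1.964e+05∠-90.0° Ω.
Step 4 — Source phasor: V = 120∠-125.9° V = -70.36 - j97.2 V.
Step 5 — Current: I = V / Z = 0.000495 - j0.0003584 A = 0.0006112∠-35.9° A.
Step 6 — Complex power: S = V·I* = 1.177e-05 - j0.07334 VA.
Step 7 — Real power: P = Re(S) = 1.177e-05 W.
Step 8 — Reactive power: Q = Im(S) = -0.07334 VAR.
Step 9 — Apparent power: |S| = 0.07334 VA.
Step 10 — Power factor: PF = P/|S| = 0.0001604 (leading).

(a) P = 1.177e-05 W  (b) Q = -0.07334 VAR  (c) S = 0.07334 VA  (d) PF = 0.0001604 (leading)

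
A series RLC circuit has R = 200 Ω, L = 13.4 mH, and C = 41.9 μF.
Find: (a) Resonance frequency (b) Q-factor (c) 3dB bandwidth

Step 1 — Resonance condition Im(Z)=0 gives ω₀ = 1/√(LC).
Step 2 — ω₀ = 1/√(0.0134·4.19e-05) = 1335 rad/s.
Step 3 — f₀ = ω₀/(2π) = 212.4 Hz.
Step 4 — Series Q: Q = ω₀L/R = 1335·0.0134/200 = 0.08942.
Step 5 — 3dB bandwidth: Δω = ω₀/Q = 1.493e+04 rad/s; BW = Δω/(2π) = 2375 Hz.

(a) f₀ = 212.4 Hz  (b) Q = 0.08942  (c) BW = 2375 Hz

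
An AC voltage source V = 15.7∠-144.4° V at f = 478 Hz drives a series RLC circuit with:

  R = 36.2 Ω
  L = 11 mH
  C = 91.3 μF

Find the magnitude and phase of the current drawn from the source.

Step 1 — Angular frequency: ω = 2π·f = 2π·478 = 3003 rad/s.
Step 2 — Component impedances:
  R: Z = R = 36.2 Ω
  L: Z = jωL = j·3003·0.011 = 0 + j33.04 Ω
  C: Z = 1/(jωC) = -j/(ω·C) = 0 - j3.647 Ω
Step 3 — Series combination: Z_total = R + L + C = 36.2 + j29.39 Ω = 46.63∠39.1° Ω.
Step 4 — Source phasor: V = 15.7∠-144.4° V = -12.77 - j9.139 V.
Step 5 — Ohm's law: I = V / Z_total = (-12.77 - j9.139) / (36.2 + j29.39) = -0.3361 + j0.02039 A.
Step 6 — Convert to polar: |I| = 0.3367 A, ∠I = 176.5°.

I = 0.3367∠176.5° A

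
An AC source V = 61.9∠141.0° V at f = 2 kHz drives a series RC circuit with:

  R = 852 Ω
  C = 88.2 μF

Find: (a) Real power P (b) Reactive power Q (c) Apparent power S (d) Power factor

Step 1 — Angular frequency: ω = 2π·f = 2π·2000 = 1.257e+04 rad/s.
Step 2 — Component impedances:
  R: Z = R = 852 Ω
  C: Z = 1/(jωC) = -j/(ω·C) = 0 - j0.9022 Ω
Step 3 — Series combination: Z_total = R + C = 852 - j0.9022 Ω = 852∠-0.1° Ω.
Step 4 — Source phasor: V = 61.9∠141.0° V = -48.11 + j38.95 V.
Step 5 — Current: I = V / Z = -0.05651 + j0.04566 A = 0.07265∠141.1° A.
Step 6 — Complex power: S = V·I* = 4.497 - j0.004762 VA.
Step 7 — Real power: P = Re(S) = 4.497 W.
Step 8 — Reactive power: Q = Im(S) = -0.004762 VAR.
Step 9 — Apparent power: |S| = 4.497 VA.
Step 10 — Power factor: PF = P/|S| = 1 (leading).

(a) P = 4.497 W  (b) Q = -0.004762 VAR  (c) S = 4.497 VA  (d) PF = 1 (leading)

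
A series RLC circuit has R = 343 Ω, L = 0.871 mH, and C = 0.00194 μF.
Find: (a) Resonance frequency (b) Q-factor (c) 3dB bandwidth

Step 1 — Resonance: ω₀ = 1/√(LC) = 1/√(0.000871·1.94e-09) = 7.693e+05 rad/s.
Step 2 — f₀ = ω₀/(2π) = 1.224e+05 Hz.
Step 3 — Series Q: Q = ω₀L/R = 7.693e+05·0.000871/343 = 1.954.
Step 4 — Bandwidth: Δω = ω₀/Q = 3.938e+05 rad/s; BW = Δω/(2π) = 6.268e+04 Hz.

(a) f₀ = 1.224e+05 Hz  (b) Q = 1.954  (c) BW = 6.268e+04 Hz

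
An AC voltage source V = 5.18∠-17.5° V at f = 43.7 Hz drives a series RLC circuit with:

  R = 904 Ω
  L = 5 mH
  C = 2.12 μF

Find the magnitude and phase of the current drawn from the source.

Step 1 — Angular frequency: ω = 2π·f = 2π·43.7 = 274.6 rad/s.
Step 2 — Component impedances:
  R: Z = R = 904 Ω
  L: Z = jωL = j·274.6·0.005 = 0 + j1.373 Ω
  C: Z = 1/(jωC) = -j/(ω·C) = 0 - j1718 Ω
Step 3 — Series combination: Z_total = R + L + C = 904 - j1717 Ω = 1940∠-62.2° Ω.
Step 4 — Source phasor: V = 5.18∠-17.5° V = 4.94 - j1.558 V.
Step 5 — Ohm's law: I = V / Z_total = (4.94 - j1.558) / (904 - j1717) = 0.001897 + j0.001879 A.
Step 6 — Convert to polar: |I| = 0.00267 A, ∠I = 44.7°.

I = 0.00267∠44.7° A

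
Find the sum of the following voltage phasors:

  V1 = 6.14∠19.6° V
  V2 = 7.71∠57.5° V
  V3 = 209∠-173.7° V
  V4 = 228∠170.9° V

Step 1 — Convert each phasor to rectangular form:
  V1 = 6.14·(cos(19.6°) + j·sin(19.6°)) = 5.784 + j2.06 V
  V2 = 7.71·(cos(57.5°) + j·sin(57.5°)) = 4.143 + j6.503 V
  V3 = 209·(cos(-173.7°) + j·sin(-173.7°)) = -207.7 - j22.93 V
  V4 = 228·(cos(170.9°) + j·sin(170.9°)) = -225.1 + j36.06 V
Step 2 — Sum components: V_total = -422.9 + j21.69 V.
Step 3 — Convert to polar: |V_total| = 423.5 V, ∠V_total = 177.1°.

V_total = 423.5∠177.1° V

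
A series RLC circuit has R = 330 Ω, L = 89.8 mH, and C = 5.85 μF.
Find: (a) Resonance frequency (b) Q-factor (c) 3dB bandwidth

Step 1 — Resonance condition Im(Z)=0 gives ω₀ = 1/√(LC).
Step 2 — ω₀ = 1/√(0.0898·5.85e-06) = 1380 rad/s.
Step 3 — f₀ = ω₀/(2π) = 219.6 Hz.
Step 4 — Series Q: Q = ω₀L/R = 1380·0.0898/330 = 0.3754.
Step 5 — 3dB bandwidth: Δω = ω₀/Q = 3675 rad/s; BW = Δω/(2π) = 584.9 Hz.

(a) f₀ = 219.6 Hz  (b) Q = 0.3754  (c) BW = 584.9 Hz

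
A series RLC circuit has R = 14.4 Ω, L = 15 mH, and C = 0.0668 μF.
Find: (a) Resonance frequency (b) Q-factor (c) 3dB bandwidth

Step 1 — Resonance condition Im(Z)=0 gives ω₀ = 1/√(LC).
Step 2 — ω₀ = 1/√(0.015·6.68e-08) = 3.159e+04 rad/s.
Step 3 — f₀ = ω₀/(2π) = 5028 Hz.
Step 4 — Series Q: Q = ω₀L/R = 3.159e+04·0.015/14.4 = 32.91.
Step 5 — 3dB bandwidth: Δω = ω₀/Q = 960 rad/s; BW = Δω/(2π) = 152.8 Hz.

(a) f₀ = 5028 Hz  (b) Q = 32.91  (c) BW = 152.8 Hz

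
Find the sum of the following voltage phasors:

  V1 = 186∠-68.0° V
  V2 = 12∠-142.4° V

Step 1 — Convert each phasor to rectangular form:
  V1 = 186·(cos(-68.0°) + j·sin(-68.0°)) = 69.68 - j172.5 V
  V2 = 12·(cos(-142.4°) + j·sin(-142.4°)) = -9.507 - j7.322 V
Step 2 — Sum components: V_total = 60.17 - j179.8 V.
Step 3 — Convert to polar: |V_total| = 189.6 V, ∠V_total = -71.5°.

V_total = 189.6∠-71.5° V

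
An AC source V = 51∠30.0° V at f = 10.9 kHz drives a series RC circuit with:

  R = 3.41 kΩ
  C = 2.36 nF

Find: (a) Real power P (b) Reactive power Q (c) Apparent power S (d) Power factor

Step 1 — Angular frequency: ω = 2π·f = 2π·1.09e+04 = 6.849e+04 rad/s.
Step 2 — Component impedances:
  R: Z = R = 3410 Ω
  C: Z = 1/(jωC) = -j/(ω·C) = 0 - j6187 Ω
Step 3 — Series combination: Z_total = R + C = 3410 - j6187 Ω = 7065∠-61.1° Ω.
Step 4 — Source phasor: V = 51∠30.0° V = 44.17 + j25.5 V.
Step 5 — Current: I = V / Z = -0.0001434 + j0.007218 A = 0.007219∠91.1° A.
Step 6 — Complex power: S = V·I* = 0.1777 - j0.3224 VA.
Step 7 — Real power: P = Re(S) = 0.1777 W.
Step 8 — Reactive power: Q = Im(S) = -0.3224 VAR.
Step 9 — Apparent power: |S| = 0.3682 VA.
Step 10 — Power factor: PF = P/|S| = 0.4827 (leading).

(a) P = 0.1777 W  (b) Q = -0.3224 VAR  (c) S = 0.3682 VA  (d) PF = 0.4827 (leading)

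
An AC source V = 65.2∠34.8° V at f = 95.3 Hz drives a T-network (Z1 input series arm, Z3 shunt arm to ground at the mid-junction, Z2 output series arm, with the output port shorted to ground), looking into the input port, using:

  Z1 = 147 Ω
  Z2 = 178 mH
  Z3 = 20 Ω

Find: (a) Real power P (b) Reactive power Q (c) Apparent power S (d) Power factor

Step 1 — Angular frequency: ω = 2π·f = 2π·95.3 = 598.8 rad/s.
Step 2 — Component impedances:
  Z1: Z = R = 147 Ω
  Z2: Z = jωL = j·598.8·0.178 = 0 + j106.6 Ω
  Z3: Z = R = 20 Ω
Step 3 — With the output port shorted to ground, the output series arm Z2 runs from the junction to ground; the shunt arm Z3 also runs from the junction to ground. They appear in parallel: Z3 || Z2 = 19.32 + j3.625 Ω.
Step 4 — Series with input arm Z1: Z_in = Z1 + (Z3 || Z2) = 166.3 + j3.625 Ω = 166.4∠1.2° Ω.
Step 5 — Source phasor: V = 65.2∠34.8° V = 53.54 + j37.21 V.
Step 6 — Current: I = V / Z = 0.3266 + j0.2166 A = 0.3919∠33.6° A.
Step 7 — Complex power: S = V·I* = 25.55 + j0.5569 VA.
Step 8 — Real power: P = Re(S) = 25.55 W.
Step 9 — Reactive power: Q = Im(S) = 0.5569 VAR.
Step 10 — Apparent power: |S| = 25.55 VA.
Step 11 — Power factor: PF = P/|S| = 0.9998 (lagging).

(a) P = 25.55 W  (b) Q = 0.5569 VAR  (c) S = 25.55 VA  (d) PF = 0.9998 (lagging)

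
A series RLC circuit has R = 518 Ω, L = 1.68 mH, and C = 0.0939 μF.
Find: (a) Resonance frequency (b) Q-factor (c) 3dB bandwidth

Step 1 — Resonance condition Im(Z)=0 gives ω₀ = 1/√(LC).
Step 2 — ω₀ = 1/√(0.00168·9.39e-08) = 7.962e+04 rad/s.
Step 3 — f₀ = ω₀/(2π) = 1.267e+04 Hz.
Step 4 — Series Q: Q = ω₀L/R = 7.962e+04·0.00168/518 = 0.2582.
Step 5 — 3dB bandwidth: Δω = ω₀/Q = 3.083e+05 rad/s; BW = Δω/(2π) = 4.907e+04 Hz.

(a) f₀ = 1.267e+04 Hz  (b) Q = 0.2582  (c) BW = 4.907e+04 Hz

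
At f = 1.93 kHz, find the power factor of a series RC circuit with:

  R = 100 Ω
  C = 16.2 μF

Step 1 — Angular frequency: ω = 2π·f = 2π·1930 = 1.213e+04 rad/s.
Step 2 — Component impedances:
  R: Z = R = 100 Ω
  C: Z = 1/(jωC) = -j/(ω·C) = 0 - j5.09 Ω
Step 3 — Series combination: Z_total = R + C = 100 - j5.09 Ω = 100.1∠-2.9° Ω.
Step 4 — Power factor: PF = cos(φ) = Re(Z)/|Z| = 100/100.13 = 0.9987.
Step 5 — Type: Im(Z) = -5.09 ⇒ leading (phase φ = -2.9°).

PF = 0.9987 (leading, φ = -2.9°)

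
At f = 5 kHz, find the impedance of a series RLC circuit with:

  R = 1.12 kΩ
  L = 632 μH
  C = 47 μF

Step 1 — Angular frequency: ω = 2π·f = 2π·5000 = 3.142e+04 rad/s.
Step 2 — Component impedances:
  R: Z = R = 1120 Ω
  L: Z = jωL = j·3.142e+04·0.000632 = 0 + j19.85 Ω
  C: Z = 1/(jωC) = -j/(ω·C) = 0 - j0.6773 Ω
Step 3 — Series combination: Z_total = R + L + C = 1120 + j19.18 Ω = 1120∠1.0° Ω.

Z = 1120 + j19.18 Ω = 1120∠1.0° Ω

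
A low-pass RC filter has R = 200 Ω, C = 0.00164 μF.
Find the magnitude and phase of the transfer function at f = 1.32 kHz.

Step 1 — Angular frequency: ω = 2π·1320 = 8294 rad/s.
Step 2 — Transfer function: H(jω) = 1/(1 + jωRC).
Step 3 — Denominator: 1 + jωRC = 1 + j·8294·200·1.64e-09 = 1 + j0.00272.
Step 4 — H = 1 - j0.00272.
Step 5 — Magnitude: |H| = 1 (-0.0 dB); phase: φ = -0.2°.

|H| = 1 (-0.0 dB), φ = -0.2°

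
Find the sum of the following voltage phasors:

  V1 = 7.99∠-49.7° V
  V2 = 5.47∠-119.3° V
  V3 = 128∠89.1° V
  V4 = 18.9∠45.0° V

Step 1 — Convert each phasor to rectangular form:
  V1 = 7.99·(cos(-49.7°) + j·sin(-49.7°)) = 5.168 - j6.094 V
  V2 = 5.47·(cos(-119.3°) + j·sin(-119.3°)) = -2.677 - j4.77 V
  V3 = 128·(cos(89.1°) + j·sin(89.1°)) = 2.011 + j128 V
  V4 = 18.9·(cos(45.0°) + j·sin(45.0°)) = 13.36 + j13.36 V
Step 2 — Sum components: V_total = 17.87 + j130.5 V.
Step 3 — Convert to polar: |V_total| = 131.7 V, ∠V_total = 82.2°.

V_total = 131.7∠82.2° V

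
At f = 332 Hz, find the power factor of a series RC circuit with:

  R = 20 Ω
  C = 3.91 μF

Step 1 — Angular frequency: ω = 2π·f = 2π·332 = 2086 rad/s.
Step 2 — Component impedances:
  R: Z = R = 20 Ω
  C: Z = 1/(jωC) = -j/(ω·C) = 0 - j122.6 Ω
Step 3 — Series combination: Z_total = R + C = 20 - j122.6 Ω = 124.2∠-80.7° Ω.
Step 4 — Power factor: PF = cos(φ) = Re(Z)/|Z| = 20/124.2 = 0.161.
Step 5 — Type: Im(Z) = -122.6 ⇒ leading (phase φ = -80.7°).

PF = 0.161 (leading, φ = -80.7°)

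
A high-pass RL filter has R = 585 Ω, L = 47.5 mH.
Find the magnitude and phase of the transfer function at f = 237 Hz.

Step 1 — Angular frequency: ω = 2π·237 = 1489 rad/s.
Step 2 — Transfer function: H(jω) = jωL/(R + jωL).
Step 3 — Numerator jωL = j·70.73; denominator R + jωL = 585 + j70.73.
Step 4 — H = 0.01441 + j0.1192.
Step 5 — Magnitude: |H| = 0.12 (-18.4 dB); phase: φ = 83.1°.

|H| = 0.12 (-18.4 dB), φ = 83.1°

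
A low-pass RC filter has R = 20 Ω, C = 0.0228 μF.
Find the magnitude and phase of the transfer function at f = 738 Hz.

Step 1 — Angular frequency: ω = 2π·738 = 4637 rad/s.
Step 2 — Transfer function: H(jω) = 1/(1 + jωRC).
Step 3 — Denominator: 1 + jωRC = 1 + j·4637·20·2.28e-08 = 1 + j0.002114.
Step 4 — H = 1 - j0.002114.
Step 5 — Magnitude: |H| = 1 (-0.0 dB); phase: φ = -0.1°.

|H| = 1 (-0.0 dB), φ = -0.1°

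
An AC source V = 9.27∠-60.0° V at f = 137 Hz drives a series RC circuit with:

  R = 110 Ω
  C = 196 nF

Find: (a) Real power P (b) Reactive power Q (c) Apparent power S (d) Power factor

Step 1 — Angular frequency: ω = 2π·f = 2π·137 = 860.8 rad/s.
Step 2 — Component impedances:
  R: Z = R = 110 Ω
  C: Z = 1/(jωC) = -j/(ω·C) = 0 - j5927 Ω
Step 3 — Series combination: Z_total = R + C = 110 - j5927 Ω = 5928∠-88.9° Ω.
Step 4 — Source phasor: V = 9.27∠-60.0° V = 4.635 - j8.028 V.
Step 5 — Current: I = V / Z = 0.001369 + j0.0007566 A = 0.001564∠28.9° A.
Step 6 — Complex power: S = V·I* = 0.000269 - j0.01449 VA.
Step 7 — Real power: P = Re(S) = 0.000269 W.
Step 8 — Reactive power: Q = Im(S) = -0.01449 VAR.
Step 9 — Apparent power: |S| = 0.0145 VA.
Step 10 — Power factor: PF = P/|S| = 0.01856 (leading).

(a) P = 0.000269 W  (b) Q = -0.01449 VAR  (c) S = 0.0145 VA  (d) PF = 0.01856 (leading)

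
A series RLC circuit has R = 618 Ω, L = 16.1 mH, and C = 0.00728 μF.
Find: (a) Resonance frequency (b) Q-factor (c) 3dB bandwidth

Step 1 — Resonance: ω₀ = 1/√(LC) = 1/√(0.0161·7.28e-09) = 9.237e+04 rad/s.
Step 2 — f₀ = ω₀/(2π) = 1.47e+04 Hz.
Step 3 — Series Q: Q = ω₀L/R = 9.237e+04·0.0161/618 = 2.406.
Step 4 — Bandwidth: Δω = ω₀/Q = 3.839e+04 rad/s; BW = Δω/(2π) = 6109 Hz.

(a) f₀ = 1.47e+04 Hz  (b) Q = 2.406  (c) BW = 6109 Hz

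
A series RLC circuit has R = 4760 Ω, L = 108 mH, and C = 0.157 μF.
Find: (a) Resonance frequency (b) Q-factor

Step 1 — Resonance condition Im(Z)=0 gives ω₀ = 1/√(LC).
Step 2 — ω₀ = 1/√(0.108·1.57e-07) = 7680 rad/s.
Step 3 — f₀ = ω₀/(2π) = 1222 Hz.
Step 4 — Series Q: Q = ω₀L/R = 7680·0.108/4760 = 0.1742.

(a) f₀ = 1222 Hz  (b) Q = 0.1742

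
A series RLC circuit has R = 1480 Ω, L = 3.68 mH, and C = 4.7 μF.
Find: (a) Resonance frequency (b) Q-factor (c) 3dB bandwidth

Step 1 — Resonance: ω₀ = 1/√(LC) = 1/√(0.00368·4.7e-06) = 7604 rad/s.
Step 2 — f₀ = ω₀/(2π) = 1210 Hz.
Step 3 — Series Q: Q = ω₀L/R = 7604·0.00368/1480 = 0.01891.
Step 4 — Bandwidth: Δω = ω₀/Q = 4.022e+05 rad/s; BW = Δω/(2π) = 6.401e+04 Hz.

(a) f₀ = 1210 Hz  (b) Q = 0.01891  (c) BW = 6.401e+04 Hz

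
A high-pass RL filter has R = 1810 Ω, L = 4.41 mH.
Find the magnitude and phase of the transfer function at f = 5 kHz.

Step 1 — Angular frequency: ω = 2π·5000 = 3.142e+04 rad/s.
Step 2 — Transfer function: H(jω) = jωL/(R + jωL).
Step 3 — Numerator jωL = j·138.5; denominator R + jωL = 1810 + j138.5.
Step 4 — H = 0.005825 + j0.0761.
Step 5 — Magnitude: |H| = 0.07632 (-22.3 dB); phase: φ = 85.6°.

|H| = 0.07632 (-22.3 dB), φ = 85.6°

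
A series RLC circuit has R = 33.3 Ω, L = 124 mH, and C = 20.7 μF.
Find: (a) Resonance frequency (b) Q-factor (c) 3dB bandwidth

Step 1 — Resonance condition Im(Z)=0 gives ω₀ = 1/√(LC).
Step 2 — ω₀ = 1/√(0.124·2.07e-05) = 624.2 rad/s.
Step 3 — f₀ = ω₀/(2π) = 99.34 Hz.
Step 4 — Series Q: Q = ω₀L/R = 624.2·0.124/33.3 = 2.324.
Step 5 — 3dB bandwidth: Δω = ω₀/Q = 268.5 rad/s; BW = Δω/(2π) = 42.74 Hz.

(a) f₀ = 99.34 Hz  (b) Q = 2.324  (c) BW = 42.74 Hz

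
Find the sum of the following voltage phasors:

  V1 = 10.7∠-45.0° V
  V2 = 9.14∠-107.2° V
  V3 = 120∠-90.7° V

Step 1 — Convert each phasor to rectangular form:
  V1 = 10.7·(cos(-45.0°) + j·sin(-45.0°)) = 7.566 - j7.566 V
  V2 = 9.14·(cos(-107.2°) + j·sin(-107.2°)) = -2.703 - j8.731 V
  V3 = 120·(cos(-90.7°) + j·sin(-90.7°)) = -1.466 - j120 V
Step 2 — Sum components: V_total = 3.397 - j136.3 V.
Step 3 — Convert to polar: |V_total| = 136.3 V, ∠V_total = -88.6°.

V_total = 136.3∠-88.6° V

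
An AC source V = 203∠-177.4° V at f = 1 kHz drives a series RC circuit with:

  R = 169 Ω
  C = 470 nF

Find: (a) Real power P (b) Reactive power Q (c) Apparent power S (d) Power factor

Step 1 — Angular frequency: ω = 2π·f = 2π·1000 = 6283 rad/s.
Step 2 — Component impedances:
  R: Z = R = 169 Ω
  C: Z = 1/(jωC) = -j/(ω·C) = 0 - j338.6 Ω
Step 3 — Series combination: Z_total = R + C = 169 - j338.6 Ω = 378.5∠-63.5° Ω.
Step 4 — Source phasor: V = 203∠-177.4° V = -202.8 - j9.209 V.
Step 5 — Current: I = V / Z = -0.2175 - j0.4903 A = 0.5364∠-113.9° A.
Step 6 — Complex power: S = V·I* = 48.62 - j97.43 VA.
Step 7 — Real power: P = Re(S) = 48.62 W.
Step 8 — Reactive power: Q = Im(S) = -97.43 VAR.
Step 9 — Apparent power: |S| = 108.9 VA.
Step 10 — Power factor: PF = P/|S| = 0.4466 (leading).

(a) P = 48.62 W  (b) Q = -97.43 VAR  (c) S = 108.9 VA  (d) PF = 0.4466 (leading)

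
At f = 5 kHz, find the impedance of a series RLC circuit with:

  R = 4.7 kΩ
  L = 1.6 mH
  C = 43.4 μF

Step 1 — Angular frequency: ω = 2π·f = 2π·5000 = 3.142e+04 rad/s.
Step 2 — Component impedances:
  R: Z = R = 4700 Ω
  L: Z = jωL = j·3.142e+04·0.0016 = 0 + j50.27 Ω
  C: Z = 1/(jωC) = -j/(ω·C) = 0 - j0.7334 Ω
Step 3 — Series combination: Z_total = R + L + C = 4700 + j49.53 Ω = 4700∠0.6° Ω.

Z = 4700 + j49.53 Ω = 4700∠0.6° Ω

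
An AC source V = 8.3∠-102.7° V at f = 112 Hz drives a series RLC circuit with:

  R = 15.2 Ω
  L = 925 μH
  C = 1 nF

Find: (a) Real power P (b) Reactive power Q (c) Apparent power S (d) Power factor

Step 1 — Angular frequency: ω = 2π·f = 2π·112 = 703.7 rad/s.
Step 2 — Component impedances:
  R: Z = R = 15.2 Ω
  L: Z = jωL = j·703.7·0.000925 = 0 + j0.6509 Ω
  C: Z = 1/(jωC) = -j/(ω·C) = 0 - j1.421e+06 Ω
Step 3 — Series combination: Z_total = R + L + C = 15.2 - j1.421e+06 Ω = 1.421e+06∠-90.0° Ω.
Step 4 — Source phasor: V = 8.3∠-102.7° V = -1.825 - j8.097 V.
Step 5 — Current: I = V / Z = 5.698e-06 - j1.284e-06 A = 5.841e-06∠-12.7° A.
Step 6 — Complex power: S = V·I* = 5.186e-10 - j4.848e-05 VA.
Step 7 — Real power: P = Re(S) = 5.186e-10 W.
Step 8 — Reactive power: Q = Im(S) = -4.848e-05 VAR.
Step 9 — Apparent power: |S| = 4.848e-05 VA.
Step 10 — Power factor: PF = P/|S| = 1.07e-05 (leading).

(a) P = 5.186e-10 W  (b) Q = -4.848e-05 VAR  (c) S = 4.848e-05 VA  (d) PF = 1.07e-05 (leading)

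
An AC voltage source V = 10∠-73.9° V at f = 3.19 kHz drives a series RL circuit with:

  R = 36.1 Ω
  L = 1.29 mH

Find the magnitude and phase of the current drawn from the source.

Step 1 — Angular frequency: ω = 2π·f = 2π·3190 = 2.004e+04 rad/s.
Step 2 — Component impedances:
  R: Z = R = 36.1 Ω
  L: Z = jωL = j·2.004e+04·0.00129 = 0 + j25.86 Ω
Step 3 — Series combination: Z_total = R + L = 36.1 + j25.86 Ω = 44.4∠35.6° Ω.
Step 4 — Source phasor: V = 10∠-73.9° V = 2.773 - j9.608 V.
Step 5 — Ohm's law: I = V / Z_total = (2.773 - j9.608) / (36.1 + j25.86) = -0.07522 - j0.2123 A.
Step 6 — Convert to polar: |I| = 0.2252 A, ∠I = -109.5°.

I = 0.2252∠-109.5° A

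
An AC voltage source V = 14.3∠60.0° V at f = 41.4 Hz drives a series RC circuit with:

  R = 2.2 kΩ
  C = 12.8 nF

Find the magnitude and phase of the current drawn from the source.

Step 1 — Angular frequency: ω = 2π·f = 2π·41.4 = 260.1 rad/s.
Step 2 — Component impedances:
  R: Z = R = 2200 Ω
  C: Z = 1/(jωC) = -j/(ω·C) = 0 - j3.003e+05 Ω
Step 3 — Series combination: Z_total = R + C = 2200 - j3.003e+05 Ω = 3.003e+05∠-89.6° Ω.
Step 4 — Source phasor: V = 14.3∠60.0° V = 7.15 + j12.38 V.
Step 5 — Ohm's law: I = V / Z_total = (7.15 + j12.38) / (2200 - j3.003e+05) = -4.106e-05 + j2.411e-05 A.
Step 6 — Convert to polar: |I| = 4.761e-05 A, ∠I = 149.6°.

I = 4.761e-05∠149.6° A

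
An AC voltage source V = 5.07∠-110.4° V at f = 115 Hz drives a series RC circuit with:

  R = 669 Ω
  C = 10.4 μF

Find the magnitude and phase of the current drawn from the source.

Step 1 — Angular frequency: ω = 2π·f = 2π·115 = 722.6 rad/s.
Step 2 — Component impedances:
  R: Z = R = 669 Ω
  C: Z = 1/(jωC) = -j/(ω·C) = 0 - j133.1 Ω
Step 3 — Series combination: Z_total = R + C = 669 - j133.1 Ω = 682.1∠-11.3° Ω.
Step 4 — Source phasor: V = 5.07∠-110.4° V = -1.767 - j4.752 V.
Step 5 — Ohm's law: I = V / Z_total = (-1.767 - j4.752) / (669 - j133.1) = -0.001182 - j0.007338 A.
Step 6 — Convert to polar: |I| = 0.007433 A, ∠I = -99.1°.

I = 0.007433∠-99.1° A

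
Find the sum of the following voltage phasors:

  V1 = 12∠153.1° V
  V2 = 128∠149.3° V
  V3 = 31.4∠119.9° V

Step 1 — Convert each phasor to rectangular form:
  V1 = 12·(cos(153.1°) + j·sin(153.1°)) = -10.7 + j5.429 V
  V2 = 128·(cos(149.3°) + j·sin(149.3°)) = -110.1 + j65.35 V
  V3 = 31.4·(cos(119.9°) + j·sin(119.9°)) = -15.65 + j27.22 V
Step 2 — Sum components: V_total = -136.4 + j98 V.
Step 3 — Convert to polar: |V_total| = 168 V, ∠V_total = 144.3°.

V_total = 168∠144.3° V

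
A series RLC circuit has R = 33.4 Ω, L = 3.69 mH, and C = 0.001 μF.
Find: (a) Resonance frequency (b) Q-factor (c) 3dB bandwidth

Step 1 — Resonance: ω₀ = 1/√(LC) = 1/√(0.00369·1e-09) = 5.206e+05 rad/s.
Step 2 — f₀ = ω₀/(2π) = 8.285e+04 Hz.
Step 3 — Series Q: Q = ω₀L/R = 5.206e+05·0.00369/33.4 = 57.51.
Step 4 — Bandwidth: Δω = ω₀/Q = 9051 rad/s; BW = Δω/(2π) = 1441 Hz.

(a) f₀ = 8.285e+04 Hz  (b) Q = 57.51  (c) BW = 1441 Hz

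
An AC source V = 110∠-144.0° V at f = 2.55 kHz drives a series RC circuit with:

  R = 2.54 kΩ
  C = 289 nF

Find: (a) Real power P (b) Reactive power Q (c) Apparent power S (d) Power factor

Step 1 — Angular frequency: ω = 2π·f = 2π·2550 = 1.602e+04 rad/s.
Step 2 — Component impedances:
  R: Z = R = 2540 Ω
  C: Z = 1/(jωC) = -j/(ω·C) = 0 - j216 Ω
Step 3 — Series combination: Z_total = R + C = 2540 - j216 Ω = 2549∠-4.9° Ω.
Step 4 — Source phasor: V = 110∠-144.0° V = -88.99 - j64.66 V.
Step 5 — Current: I = V / Z = -0.03264 - j0.02823 A = 0.04315∠-139.1° A.
Step 6 — Complex power: S = V·I* = 4.73 - j0.4021 VA.
Step 7 — Real power: P = Re(S) = 4.73 W.
Step 8 — Reactive power: Q = Im(S) = -0.4021 VAR.
Step 9 — Apparent power: |S| = 4.747 VA.
Step 10 — Power factor: PF = P/|S| = 0.9964 (leading).

(a) P = 4.73 W  (b) Q = -0.4021 VAR  (c) S = 4.747 VA  (d) PF = 0.9964 (leading)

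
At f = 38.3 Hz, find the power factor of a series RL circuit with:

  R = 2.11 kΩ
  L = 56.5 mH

Step 1 — Angular frequency: ω = 2π·f = 2π·38.3 = 240.6 rad/s.
Step 2 — Component impedances:
  R: Z = R = 2110 Ω
  L: Z = jωL = j·240.6·0.0565 = 0 + j13.6 Ω
Step 3 — Series combination: Z_total = R + L = 2110 + j13.6 Ω = 2110∠0.4° Ω.
Step 4 — Power factor: PF = cos(φ) = Re(Z)/|Z| = 2110/2110 = 1.
Step 5 — Type: Im(Z) = 13.6 ⇒ lagging (phase φ = 0.4°).

PF = 1 (lagging, φ = 0.4°)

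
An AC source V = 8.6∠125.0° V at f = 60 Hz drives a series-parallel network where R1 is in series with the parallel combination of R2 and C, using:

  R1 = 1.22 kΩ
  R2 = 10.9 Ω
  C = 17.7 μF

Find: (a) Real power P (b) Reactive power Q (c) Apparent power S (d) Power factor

Step 1 — Angular frequency: ω = 2π·f = 2π·60 = 377 rad/s.
Step 2 — Component impedances:
  R1: Z = R = 1220 Ω
  R2: Z = R = 10.9 Ω
  C: Z = 1/(jωC) = -j/(ω·C) = 0 - j149.9 Ω
Step 3 — Parallel branch: R2 || C = 1/(1/R2 + 1/C) = 10.84 - j0.7886 Ω.
Step 4 — Series with R1: Z_total = R1 + (R2 || C) = 1231 - j0.7886 Ω = 1231∠-0.0° Ω.
Step 5 — Source phasor: V = 8.6∠125.0° V = -4.933 + j7.045 V.
Step 6 — Current: I = V / Z = -0.004011 + j0.005721 A = 0.006987∠125.0° A.
Step 7 — Complex power: S = V·I* = 0.06009 - j3.85e-05 VA.
Step 8 — Real power: P = Re(S) = 0.06009 W.
Step 9 — Reactive power: Q = Im(S) = -3.85e-05 VAR.
Step 10 — Apparent power: |S| = 0.06009 VA.
Step 11 — Power factor: PF = P/|S| = 1 (leading).

(a) P = 0.06009 W  (b) Q = -3.85e-05 VAR  (c) S = 0.06009 VA  (d) PF = 1 (leading)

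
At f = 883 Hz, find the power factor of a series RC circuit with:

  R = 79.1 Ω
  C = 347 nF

Step 1 — Angular frequency: ω = 2π·f = 2π·883 = 5548 rad/s.
Step 2 — Component impedances:
  R: Z = R = 79.1 Ω
  C: Z = 1/(jωC) = -j/(ω·C) = 0 - j519.4 Ω
Step 3 — Series combination: Z_total = R + C = 79.1 - j519.4 Ω = 525.4∠-81.3° Ω.
Step 4 — Power factor: PF = cos(φ) = Re(Z)/|Z| = 79.1/525.42 = 0.1505.
Step 5 — Type: Im(Z) = -519.4 ⇒ leading (phase φ = -81.3°).

PF = 0.1505 (leading, φ = -81.3°)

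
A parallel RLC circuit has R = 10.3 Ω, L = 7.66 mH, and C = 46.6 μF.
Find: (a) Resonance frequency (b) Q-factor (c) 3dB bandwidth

Step 1 — Resonance: ω₀ = 1/√(LC) = 1/√(0.00766·4.66e-05) = 1674 rad/s.
Step 2 — f₀ = ω₀/(2π) = 266.4 Hz.
Step 3 — Parallel Q: Q = R/(ω₀L) = 10.3/(1674·0.00766) = 0.8034.
Step 4 — Bandwidth: Δω = ω₀/Q = 2083 rad/s; BW = Δω/(2π) = 331.6 Hz.

(a) f₀ = 266.4 Hz  (b) Q = 0.8034  (c) BW = 331.6 Hz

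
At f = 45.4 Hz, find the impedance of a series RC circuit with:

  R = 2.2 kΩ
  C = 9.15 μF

Step 1 — Angular frequency: ω = 2π·f = 2π·45.4 = 285.3 rad/s.
Step 2 — Component impedances:
  R: Z = R = 2200 Ω
  C: Z = 1/(jωC) = -j/(ω·C) = 0 - j383.1 Ω
Step 3 — Series combination: Z_total = R + C = 2200 - j383.1 Ω = 2233∠-9.9° Ω.

Z = 2200 - j383.1 Ω = 2233∠-9.9° Ω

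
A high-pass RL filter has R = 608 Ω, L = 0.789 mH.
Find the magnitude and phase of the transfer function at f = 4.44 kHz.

Step 1 — Angular frequency: ω = 2π·4440 = 2.79e+04 rad/s.
Step 2 — Transfer function: H(jω) = jωL/(R + jωL).
Step 3 — Numerator jωL = j·22.01; denominator R + jωL = 608 + j22.01.
Step 4 — H = 0.001309 + j0.03615.
Step 5 — Magnitude: |H| = 0.03618 (-28.8 dB); phase: φ = 87.9°.

|H| = 0.03618 (-28.8 dB), φ = 87.9°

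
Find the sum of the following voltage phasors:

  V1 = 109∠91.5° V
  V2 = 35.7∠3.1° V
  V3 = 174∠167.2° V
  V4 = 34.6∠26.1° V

Step 1 — Convert each phasor to rectangular form:
  V1 = 109·(cos(91.5°) + j·sin(91.5°)) = -2.853 + j109 V
  V2 = 35.7·(cos(3.1°) + j·sin(3.1°)) = 35.65 + j1.931 V
  V3 = 174·(cos(167.2°) + j·sin(167.2°)) = -169.7 + j38.55 V
  V4 = 34.6·(cos(26.1°) + j·sin(26.1°)) = 31.07 + j15.22 V
Step 2 — Sum components: V_total = -105.8 + j164.7 V.
Step 3 — Convert to polar: |V_total| = 195.7 V, ∠V_total = 122.7°.

V_total = 195.7∠122.7° V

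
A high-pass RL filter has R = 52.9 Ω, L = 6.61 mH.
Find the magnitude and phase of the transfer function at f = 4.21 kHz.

Step 1 — Angular frequency: ω = 2π·4210 = 2.645e+04 rad/s.
Step 2 — Transfer function: H(jω) = jωL/(R + jωL).
Step 3 — Numerator jωL = j·174.8; denominator R + jωL = 52.9 + j174.8.
Step 4 — H = 0.9161 + j0.2772.
Step 5 — Magnitude: |H| = 0.9572 (-0.4 dB); phase: φ = 16.8°.

|H| = 0.9572 (-0.4 dB), φ = 16.8°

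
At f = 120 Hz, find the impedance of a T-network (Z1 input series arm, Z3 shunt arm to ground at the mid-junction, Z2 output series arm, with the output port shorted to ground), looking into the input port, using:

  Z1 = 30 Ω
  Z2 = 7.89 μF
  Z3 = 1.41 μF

Step 1 — Angular frequency: ω = 2π·f = 2π·120 = 754 rad/s.
Step 2 — Component impedances:
  Z1: Z = R = 30 Ω
  Z2: Z = 1/(jωC) = -j/(ω·C) = 0 - j168.1 Ω
  Z3: Z = 1/(jωC) = -j/(ω·C) = 0 - j940.6 Ω
Step 3 — With the output port shorted to ground, the output series arm Z2 runs from the junction to ground; the shunt arm Z3 also runs from the junction to ground. They appear in parallel: Z3 || Z2 = 0 - j142.6 Ω.
Step 4 — Series with input arm Z1: Z_in = Z1 + (Z3 || Z2) = 30 - j142.6 Ω = 145.7∠-78.1° Ω.

Z = 30 - j142.6 Ω = 145.7∠-78.1° Ω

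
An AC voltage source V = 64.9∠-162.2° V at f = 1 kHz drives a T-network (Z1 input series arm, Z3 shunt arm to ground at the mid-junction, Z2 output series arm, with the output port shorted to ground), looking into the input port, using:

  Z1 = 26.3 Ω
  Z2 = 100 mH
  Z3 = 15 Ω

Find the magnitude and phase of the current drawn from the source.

Step 1 — Angular frequency: ω = 2π·f = 2π·1000 = 6283 rad/s.
Step 2 — Component impedances:
  Z1: Z = R = 26.3 Ω
  Z2: Z = jωL = j·6283·0.1 = 0 + j628.3 Ω
  Z3: Z = R = 15 Ω
Step 3 — With the output port shorted to ground, the output series arm Z2 runs from the junction to ground; the shunt arm Z3 also runs from the junction to ground. They appear in parallel: Z3 || Z2 = 14.99 + j0.3579 Ω.
Step 4 — Series with input arm Z1: Z_in = Z1 + (Z3 || Z2) = 41.29 + j0.3579 Ω = 41.29∠0.5° Ω.
Step 5 — Source phasor: V = 64.9∠-162.2° V = -61.79 - j19.84 V.
Step 6 — Ohm's law: I = V / Z_total = (-61.79 - j19.84) / (41.29 + j0.3579) = -1.501 - j0.4675 A.
Step 7 — Convert to polar: |I| = 1.572 A, ∠I = -162.7°.

I = 1.572∠-162.7° A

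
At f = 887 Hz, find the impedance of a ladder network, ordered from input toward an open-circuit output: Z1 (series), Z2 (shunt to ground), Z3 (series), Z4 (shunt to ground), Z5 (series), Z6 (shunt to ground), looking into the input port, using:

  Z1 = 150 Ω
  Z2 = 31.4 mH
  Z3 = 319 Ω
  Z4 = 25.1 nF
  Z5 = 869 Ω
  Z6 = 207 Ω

Step 1 — Angular frequency: ω = 2π·f = 2π·887 = 5573 rad/s.
Step 2 — Component impedances:
  Z1: Z = R = 150 Ω
  Z2: Z = jωL = j·5573·0.0314 = 0 + j175 Ω
  Z3: Z = R = 319 Ω
  Z4: Z = 1/(jωC) = -j/(ω·C) = 0 - j7149 Ω
  Z5: Z = R = 869 Ω
  Z6: Z = R = 207 Ω
Step 3 — Ladder network (open output): work backward from the far end, alternating series and parallel combinations. Z_in = 172.3 + j174.7 Ω = 245.4∠45.4° Ω.

Z = 172.3 + j174.7 Ω = 245.4∠45.4° Ω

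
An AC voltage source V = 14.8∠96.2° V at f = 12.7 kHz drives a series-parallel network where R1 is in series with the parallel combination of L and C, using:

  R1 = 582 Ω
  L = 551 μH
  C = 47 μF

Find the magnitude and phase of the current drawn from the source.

Step 1 — Angular frequency: ω = 2π·f = 2π·1.27e+04 = 7.98e+04 rad/s.
Step 2 — Component impedances:
  R1: Z = R = 582 Ω
  L: Z = jωL = j·7.98e+04·0.000551 = 0 + j43.97 Ω
  C: Z = 1/(jωC) = -j/(ω·C) = 0 - j0.2666 Ω
Step 3 — Parallel branch: L || C = 1/(1/L + 1/C) = 0 - j0.2683 Ω.
Step 4 — Series with R1: Z_total = R1 + (L || C) = 582 - j0.2683 Ω = 582∠-0.0° Ω.
Step 5 — Source phasor: V = 14.8∠96.2° V = -1.598 + j14.71 V.
Step 6 — Ohm's law: I = V / Z_total = (-1.598 + j14.71) / (582 - j0.2683) = -0.002758 + j0.02528 A.
Step 7 — Convert to polar: |I| = 0.02543 A, ∠I = 96.2°.

I = 0.02543∠96.2° A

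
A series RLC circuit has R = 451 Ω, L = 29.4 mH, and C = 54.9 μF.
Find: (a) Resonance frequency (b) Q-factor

Step 1 — Resonance condition Im(Z)=0 gives ω₀ = 1/√(LC).
Step 2 — ω₀ = 1/√(0.0294·5.49e-05) = 787.1 rad/s.
Step 3 — f₀ = ω₀/(2π) = 125.3 Hz.
Step 4 — Series Q: Q = ω₀L/R = 787.1·0.0294/451 = 0.05131.

(a) f₀ = 125.3 Hz  (b) Q = 0.05131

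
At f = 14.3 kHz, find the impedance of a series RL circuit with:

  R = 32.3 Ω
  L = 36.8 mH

Step 1 — Angular frequency: ω = 2π·f = 2π·1.43e+04 = 8.985e+04 rad/s.
Step 2 — Component impedances:
  R: Z = R = 32.3 Ω
  L: Z = jωL = j·8.985e+04·0.0368 = 0 + j3306 Ω
Step 3 — Series combination: Z_total = R + L = 32.3 + j3306 Ω = 3307∠89.4° Ω.

Z = 32.3 + j3306 Ω = 3307∠89.4° Ω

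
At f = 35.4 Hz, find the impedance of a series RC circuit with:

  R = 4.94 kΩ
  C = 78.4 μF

Step 1 — Angular frequency: ω = 2π·f = 2π·35.4 = 222.4 rad/s.
Step 2 — Component impedances:
  R: Z = R = 4940 Ω
  C: Z = 1/(jωC) = -j/(ω·C) = 0 - j57.35 Ω
Step 3 — Series combination: Z_total = R + C = 4940 - j57.35 Ω = 4940∠-0.7° Ω.

Z = 4940 - j57.35 Ω = 4940∠-0.7° Ω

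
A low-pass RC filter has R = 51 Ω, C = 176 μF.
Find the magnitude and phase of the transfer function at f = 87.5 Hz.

Step 1 — Angular frequency: ω = 2π·87.5 = 549.8 rad/s.
Step 2 — Transfer function: H(jω) = 1/(1 + jωRC).
Step 3 — Denominator: 1 + jωRC = 1 + j·549.8·51·0.000176 = 1 + j4.935.
Step 4 — H = 0.03944 - j0.1946.
Step 5 — Magnitude: |H| = 0.1986 (-14.0 dB); phase: φ = -78.5°.

|H| = 0.1986 (-14.0 dB), φ = -78.5°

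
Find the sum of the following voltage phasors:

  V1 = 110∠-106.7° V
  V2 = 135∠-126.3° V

Step 1 — Convert each phasor to rectangular form:
  V1 = 110·(cos(-106.7°) + j·sin(-106.7°)) = -31.61 - j105.4 V
  V2 = 135·(cos(-126.3°) + j·sin(-126.3°)) = -79.92 - j108.8 V
Step 2 — Sum components: V_total = -111.5 - j214.2 V.
Step 3 — Convert to polar: |V_total| = 241.5 V, ∠V_total = -117.5°.

V_total = 241.5∠-117.5° V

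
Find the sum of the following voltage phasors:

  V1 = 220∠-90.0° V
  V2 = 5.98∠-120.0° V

Step 1 — Convert each phasor to rectangular form:
  V1 = 220·(cos(-90.0°) + j·sin(-90.0°)) = 0 - j220 V
  V2 = 5.98·(cos(-120.0°) + j·sin(-120.0°)) = -2.99 - j5.179 V
Step 2 — Sum components: V_total = -2.99 - j225.2 V.
Step 3 — Convert to polar: |V_total| = 225.2 V, ∠V_total = -90.8°.

V_total = 225.2∠-90.8° V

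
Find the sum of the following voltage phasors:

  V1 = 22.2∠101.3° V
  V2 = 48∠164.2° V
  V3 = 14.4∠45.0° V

Step 1 — Convert each phasor to rectangular form:
  V1 = 22.2·(cos(101.3°) + j·sin(101.3°)) = -4.35 + j21.77 V
  V2 = 48·(cos(164.2°) + j·sin(164.2°)) = -46.19 + j13.07 V
  V3 = 14.4·(cos(45.0°) + j·sin(45.0°)) = 10.18 + j10.18 V
Step 2 — Sum components: V_total = -40.35 + j45.02 V.
Step 3 — Convert to polar: |V_total| = 60.46 V, ∠V_total = 131.9°.

V_total = 60.46∠131.9° V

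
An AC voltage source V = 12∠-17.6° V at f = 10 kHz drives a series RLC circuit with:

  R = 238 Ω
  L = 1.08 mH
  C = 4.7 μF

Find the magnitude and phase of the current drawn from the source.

Step 1 — Angular frequency: ω = 2π·f = 2π·1e+04 = 6.283e+04 rad/s.
Step 2 — Component impedances:
  R: Z = R = 238 Ω
  L: Z = jωL = j·6.283e+04·0.00108 = 0 + j67.86 Ω
  C: Z = 1/(jωC) = -j/(ω·C) = 0 - j3.386 Ω
Step 3 — Series combination: Z_total = R + L + C = 238 + j64.47 Ω = 246.6∠15.2° Ω.
Step 4 — Source phasor: V = 12∠-17.6° V = 11.44 - j3.628 V.
Step 5 — Ohm's law: I = V / Z_total = (11.44 - j3.628) / (238 + j64.47) = 0.04093 - j0.02633 A.
Step 6 — Convert to polar: |I| = 0.04867 A, ∠I = -32.8°.

I = 0.04867∠-32.8° A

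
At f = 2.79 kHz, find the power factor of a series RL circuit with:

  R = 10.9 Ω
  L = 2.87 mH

Step 1 — Angular frequency: ω = 2π·f = 2π·2790 = 1.753e+04 rad/s.
Step 2 — Component impedances:
  R: Z = R = 10.9 Ω
  L: Z = jωL = j·1.753e+04·0.00287 = 0 + j50.31 Ω
Step 3 — Series combination: Z_total = R + L = 10.9 + j50.31 Ω = 51.48∠77.8° Ω.
Step 4 — Power factor: PF = cos(φ) = Re(Z)/|Z| = 10.9/51.48 = 0.2117.
Step 5 — Type: Im(Z) = 50.31 ⇒ lagging (phase φ = 77.8°).

PF = 0.2117 (lagging, φ = 77.8°)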